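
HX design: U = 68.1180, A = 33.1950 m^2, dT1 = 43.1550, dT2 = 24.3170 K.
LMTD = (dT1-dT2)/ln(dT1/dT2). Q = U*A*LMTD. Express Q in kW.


LMTD = 32.8404 K
Q = 68.1180 * 33.1950 * 32.8404 = 74257.9758 W = 74.2580 kW

74.2580 kW


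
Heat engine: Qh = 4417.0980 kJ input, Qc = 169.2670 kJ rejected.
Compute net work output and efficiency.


W = 4417.0980 - 169.2670 = 4247.8310 kJ
eta = 4247.8310 / 4417.0980 = 0.9617 = 96.1679%

W = 4247.8310 kJ, eta = 96.1679%


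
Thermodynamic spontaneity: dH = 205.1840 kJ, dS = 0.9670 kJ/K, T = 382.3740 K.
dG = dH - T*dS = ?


T*dS = 382.3740 * 0.9670 = 369.7557 kJ
dG = 205.1840 - 369.7557 = -164.5717 kJ (spontaneous)

dG = -164.5717 kJ, spontaneous


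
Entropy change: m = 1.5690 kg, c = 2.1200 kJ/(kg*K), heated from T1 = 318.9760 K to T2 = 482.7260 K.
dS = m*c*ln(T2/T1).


T2/T1 = 1.5134
ln(T2/T1) = 0.4143
dS = 1.5690 * 2.1200 * 0.4143 = 1.3782 kJ/K

1.3782 kJ/K


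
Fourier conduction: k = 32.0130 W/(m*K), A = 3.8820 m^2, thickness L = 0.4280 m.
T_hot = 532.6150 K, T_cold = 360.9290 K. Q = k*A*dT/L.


dT = 171.6860 K
Q = 32.0130 * 3.8820 * 171.6860 / 0.4280 = 49850.9018 W

49850.9018 W


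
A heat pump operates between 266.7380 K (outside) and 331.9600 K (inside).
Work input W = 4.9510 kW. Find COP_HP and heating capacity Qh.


COP = 331.9600 / 65.2220 = 5.0897
Qh = 5.0897 * 4.9510 = 25.1991 kW

COP = 5.0897, Qh = 25.1991 kW


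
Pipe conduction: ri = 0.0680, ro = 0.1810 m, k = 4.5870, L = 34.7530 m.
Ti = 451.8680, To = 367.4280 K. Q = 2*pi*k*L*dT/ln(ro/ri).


dT = 84.4400 K
ln(ro/ri) = 0.9790
Q = 2*pi*4.5870*34.7530*84.4400 / 0.9790 = 86391.5322 W

86391.5322 W


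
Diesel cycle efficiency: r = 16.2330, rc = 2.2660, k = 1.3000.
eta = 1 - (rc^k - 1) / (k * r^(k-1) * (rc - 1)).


r^(k-1) = 2.3074
rc^k = 2.8963
eta = 0.5007 = 50.0654%

50.0654%


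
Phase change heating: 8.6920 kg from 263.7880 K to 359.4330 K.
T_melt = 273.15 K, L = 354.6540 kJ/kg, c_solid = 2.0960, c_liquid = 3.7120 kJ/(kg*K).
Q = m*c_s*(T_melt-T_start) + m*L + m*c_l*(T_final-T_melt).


Q1 (sensible, solid) = 8.6920 * 2.0960 * 9.3620 = 170.5610 kJ
Q2 (latent) = 8.6920 * 354.6540 = 3082.6526 kJ
Q3 (sensible, liquid) = 8.6920 * 3.7120 * 86.2830 = 2783.8955 kJ
Q_total = 6037.1090 kJ

6037.1090 kJ


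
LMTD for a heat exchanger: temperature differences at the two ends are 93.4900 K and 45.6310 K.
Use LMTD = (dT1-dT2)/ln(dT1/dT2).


dT1/dT2 = 2.0488
ln(dT1/dT2) = 0.7173
LMTD = 47.8590 / 0.7173 = 66.7241 K

66.7241 K


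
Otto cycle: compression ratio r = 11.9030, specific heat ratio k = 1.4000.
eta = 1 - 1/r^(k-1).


r^(k-1) = 2.6932
eta = 1 - 1/2.6932 = 0.6287 = 62.8689%

62.8689%


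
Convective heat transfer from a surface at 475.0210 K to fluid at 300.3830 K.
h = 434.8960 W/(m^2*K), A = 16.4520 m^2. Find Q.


dT = 174.6380 K
Q = 434.8960 * 16.4520 * 174.6380 = 1249518.9965 W

1249518.9965 W


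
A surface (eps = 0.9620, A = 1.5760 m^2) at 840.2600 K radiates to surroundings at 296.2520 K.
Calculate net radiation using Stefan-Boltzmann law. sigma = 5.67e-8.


T^4 = 4.9849e+11
Tsurr^4 = 7.7027e+09
Q = 0.9620 * 5.67e-8 * 1.5760 * 4.9079e+11 = 42189.6486 W

42189.6486 W


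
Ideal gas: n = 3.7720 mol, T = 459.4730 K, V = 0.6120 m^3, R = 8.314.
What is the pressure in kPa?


P = nRT/V = 3.7720 * 8.314 * 459.4730 / 0.6120
= 14409.2607 / 0.6120 = 23544.5437 Pa = 23.5445 kPa

23.5445 kPa


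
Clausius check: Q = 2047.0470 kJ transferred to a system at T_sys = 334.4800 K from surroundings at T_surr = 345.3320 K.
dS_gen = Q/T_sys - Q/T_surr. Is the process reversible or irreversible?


dS_sys = 2047.0470/334.4800 = 6.1201 kJ/K
dS_surr = -2047.0470/345.3320 = -5.9278 kJ/K
dS_gen = 6.1201 - 5.9278 = 0.1923 kJ/K (irreversible)

dS_gen = 0.1923 kJ/K, irreversible


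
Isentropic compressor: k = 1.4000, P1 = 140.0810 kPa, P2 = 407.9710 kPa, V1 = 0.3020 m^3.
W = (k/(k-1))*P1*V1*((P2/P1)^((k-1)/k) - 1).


(k-1)/k = 0.2857
(P2/P1)^exp = 1.3572
W = 3.5000 * 140.0810 * 0.3020 * (1.3572 - 1) = 52.8886 kJ

52.8886 kJ


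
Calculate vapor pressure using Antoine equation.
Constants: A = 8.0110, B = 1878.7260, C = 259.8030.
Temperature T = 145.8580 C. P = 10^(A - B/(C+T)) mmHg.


C+T = 405.6610
B/(C+T) = 4.6313
log10(P) = 8.0110 - 4.6313 = 3.3797
P = 10^3.3797 = 2397.3369 mmHg

2397.3369 mmHg


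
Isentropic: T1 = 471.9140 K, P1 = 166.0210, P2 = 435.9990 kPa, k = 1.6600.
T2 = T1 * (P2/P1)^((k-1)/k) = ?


(k-1)/k = 0.3976
(P2/P1)^exp = 1.4680
T2 = 471.9140 * 1.4680 = 692.7578 K

692.7578 K


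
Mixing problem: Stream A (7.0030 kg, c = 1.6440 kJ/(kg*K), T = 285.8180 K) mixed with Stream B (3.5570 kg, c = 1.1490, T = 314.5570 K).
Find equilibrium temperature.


num = 4576.1955
den = 15.5999
Tf = 293.3473 K

293.3473 K


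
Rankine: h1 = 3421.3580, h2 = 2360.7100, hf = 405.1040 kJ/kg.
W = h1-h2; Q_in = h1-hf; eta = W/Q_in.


W = 1060.6480 kJ/kg
Q_in = 3016.2540 kJ/kg
eta = 0.3516 = 35.1644%

eta = 35.1644%


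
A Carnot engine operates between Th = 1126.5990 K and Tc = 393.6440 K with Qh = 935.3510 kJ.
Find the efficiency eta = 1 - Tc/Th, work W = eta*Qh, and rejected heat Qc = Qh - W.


eta = 1 - 393.6440/1126.5990 = 0.6506
W = 0.6506 * 935.3510 = 608.5308 kJ
Qc = 935.3510 - 608.5308 = 326.8202 kJ

eta = 65.0591%, W = 608.5308 kJ, Qc = 326.8202 kJ


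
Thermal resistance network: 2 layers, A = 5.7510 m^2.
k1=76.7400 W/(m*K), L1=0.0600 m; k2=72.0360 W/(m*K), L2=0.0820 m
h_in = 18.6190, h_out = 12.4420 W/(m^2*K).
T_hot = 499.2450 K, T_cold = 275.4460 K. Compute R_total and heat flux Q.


R_conv_in = 1/(18.6190*5.7510) = 0.0093
R_1 = 0.0600/(76.7400*5.7510) = 0.0001
R_2 = 0.0820/(72.0360*5.7510) = 0.0002
R_conv_out = 1/(12.4420*5.7510) = 0.0140
R_total = 0.0236 K/W
Q = 223.7990 / 0.0236 = 9463.6182 W

R_total = 0.0236 K/W, Q = 9463.6182 W


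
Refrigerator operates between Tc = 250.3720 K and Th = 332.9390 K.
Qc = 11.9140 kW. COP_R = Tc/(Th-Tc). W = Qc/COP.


COP = 250.3720 / 82.5670 = 3.0323
W = 11.9140 / 3.0323 = 3.9290 kW

COP = 3.0323, W = 3.9290 kW


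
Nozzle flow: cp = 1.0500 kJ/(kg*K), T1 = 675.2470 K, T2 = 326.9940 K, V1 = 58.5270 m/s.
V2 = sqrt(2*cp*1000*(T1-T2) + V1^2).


dT = 348.2530 K
2*cp*1000*dT = 731331.3000
V1^2 = 3425.4097
V2 = sqrt(734756.7097) = 857.1795 m/s

857.1795 m/s


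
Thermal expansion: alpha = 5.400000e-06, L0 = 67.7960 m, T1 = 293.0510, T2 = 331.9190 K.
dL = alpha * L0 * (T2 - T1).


dT = 38.8680 K
dL = 5.400000e-06 * 67.7960 * 38.8680 = 0.014230 m
L_final = 67.810230 m

dL = 0.014230 m


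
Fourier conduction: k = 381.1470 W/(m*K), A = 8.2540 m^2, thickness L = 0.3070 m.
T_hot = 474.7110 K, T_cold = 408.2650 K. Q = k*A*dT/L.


dT = 66.4460 K
Q = 381.1470 * 8.2540 * 66.4460 / 0.3070 = 680906.4321 W

680906.4321 W


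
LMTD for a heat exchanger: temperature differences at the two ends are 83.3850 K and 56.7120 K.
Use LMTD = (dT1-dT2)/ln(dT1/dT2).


dT1/dT2 = 1.4703
ln(dT1/dT2) = 0.3855
LMTD = 26.6730 / 0.3855 = 69.1938 K

69.1938 K


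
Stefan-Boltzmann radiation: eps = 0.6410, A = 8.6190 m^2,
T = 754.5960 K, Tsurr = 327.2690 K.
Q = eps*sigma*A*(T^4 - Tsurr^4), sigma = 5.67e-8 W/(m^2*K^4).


T^4 = 3.2423e+11
Tsurr^4 = 1.1471e+10
Q = 0.6410 * 5.67e-8 * 8.6190 * 3.1276e+11 = 97974.2826 W

97974.2826 W


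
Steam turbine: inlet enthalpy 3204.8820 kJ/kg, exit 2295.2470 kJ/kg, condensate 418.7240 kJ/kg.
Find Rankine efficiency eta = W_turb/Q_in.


W = 909.6350 kJ/kg
Q_in = 2786.1580 kJ/kg
eta = 0.3265 = 32.6484%

eta = 32.6484%


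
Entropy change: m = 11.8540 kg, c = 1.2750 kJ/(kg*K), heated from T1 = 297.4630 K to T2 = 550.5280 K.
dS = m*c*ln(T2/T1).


T2/T1 = 1.8507
ln(T2/T1) = 0.6156
dS = 11.8540 * 1.2750 * 0.6156 = 9.3039 kJ/K

9.3039 kJ/K


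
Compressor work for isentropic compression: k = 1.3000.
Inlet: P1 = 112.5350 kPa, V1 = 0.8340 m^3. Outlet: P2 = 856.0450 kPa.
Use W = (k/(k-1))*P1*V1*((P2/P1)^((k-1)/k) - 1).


(k-1)/k = 0.2308
(P2/P1)^exp = 1.5972
W = 4.3333 * 112.5350 * 0.8340 * (1.5972 - 1) = 242.8771 kJ

242.8771 kJ


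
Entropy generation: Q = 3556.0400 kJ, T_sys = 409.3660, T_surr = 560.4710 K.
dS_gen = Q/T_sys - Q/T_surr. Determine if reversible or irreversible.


dS_sys = 3556.0400/409.3660 = 8.6867 kJ/K
dS_surr = -3556.0400/560.4710 = -6.3447 kJ/K
dS_gen = 8.6867 - 6.3447 = 2.3420 kJ/K (irreversible)

dS_gen = 2.3420 kJ/K, irreversible


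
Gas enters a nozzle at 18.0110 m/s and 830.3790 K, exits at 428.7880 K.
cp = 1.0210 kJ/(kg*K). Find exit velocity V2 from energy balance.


dT = 401.5910 K
2*cp*1000*dT = 820048.8220
V1^2 = 324.3961
V2 = sqrt(820373.2181) = 905.7446 m/s

905.7446 m/s


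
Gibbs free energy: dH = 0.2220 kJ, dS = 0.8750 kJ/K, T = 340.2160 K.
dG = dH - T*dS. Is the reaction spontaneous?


T*dS = 340.2160 * 0.8750 = 297.6890 kJ
dG = 0.2220 - 297.6890 = -297.4670 kJ (spontaneous)

dG = -297.4670 kJ, spontaneous


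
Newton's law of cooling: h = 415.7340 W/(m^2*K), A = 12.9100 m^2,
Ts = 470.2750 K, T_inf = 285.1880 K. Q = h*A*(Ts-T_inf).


dT = 185.0870 K
Q = 415.7340 * 12.9100 * 185.0870 = 993385.2389 W

993385.2389 W


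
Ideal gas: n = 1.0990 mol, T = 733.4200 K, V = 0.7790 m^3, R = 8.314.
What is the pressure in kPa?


P = nRT/V = 1.0990 * 8.314 * 733.4200 / 0.7790
= 6701.3216 / 0.7790 = 8602.4668 Pa = 8.6025 kPa

8.6025 kPa


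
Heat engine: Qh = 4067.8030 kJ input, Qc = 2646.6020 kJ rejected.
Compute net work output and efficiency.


W = 4067.8030 - 2646.6020 = 1421.2010 kJ
eta = 1421.2010 / 4067.8030 = 0.3494 = 34.9378%

W = 1421.2010 kJ, eta = 34.9378%


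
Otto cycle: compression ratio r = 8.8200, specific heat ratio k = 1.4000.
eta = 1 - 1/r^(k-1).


r^(k-1) = 2.3888
eta = 1 - 1/2.3888 = 0.5814 = 58.1387%

58.1387%


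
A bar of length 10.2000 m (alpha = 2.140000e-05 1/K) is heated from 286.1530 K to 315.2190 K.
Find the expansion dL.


dT = 29.0660 K
dL = 2.140000e-05 * 10.2000 * 29.0660 = 0.006345 m
L_final = 10.206345 m

dL = 0.006345 m


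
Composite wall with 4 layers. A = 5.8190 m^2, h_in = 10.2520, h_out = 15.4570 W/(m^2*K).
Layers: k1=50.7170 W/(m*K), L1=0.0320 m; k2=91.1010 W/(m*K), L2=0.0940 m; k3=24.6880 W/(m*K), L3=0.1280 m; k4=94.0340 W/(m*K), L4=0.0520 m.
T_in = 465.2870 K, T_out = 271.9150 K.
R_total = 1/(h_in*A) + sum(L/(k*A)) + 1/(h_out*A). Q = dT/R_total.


R_conv_in = 1/(10.2520*5.8190) = 0.0168
R_1 = 0.0320/(50.7170*5.8190) = 0.0001
R_2 = 0.0940/(91.1010*5.8190) = 0.0002
R_3 = 0.1280/(24.6880*5.8190) = 0.0009
R_4 = 0.0520/(94.0340*5.8190) = 9.5032e-05
R_conv_out = 1/(15.4570*5.8190) = 0.0111
R_total = 0.0292 K/W
Q = 193.3720 / 0.0292 = 6633.1337 W

R_total = 0.0292 K/W, Q = 6633.1337 W


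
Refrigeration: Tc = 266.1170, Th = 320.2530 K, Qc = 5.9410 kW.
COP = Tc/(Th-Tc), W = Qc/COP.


COP = 266.1170 / 54.1360 = 4.9157
W = 5.9410 / 4.9157 = 1.2086 kW

COP = 4.9157, W = 1.2086 kW


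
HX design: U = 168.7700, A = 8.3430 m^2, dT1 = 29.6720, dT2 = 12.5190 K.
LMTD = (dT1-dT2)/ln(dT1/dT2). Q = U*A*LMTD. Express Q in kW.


LMTD = 19.8770 K
Q = 168.7700 * 8.3430 * 19.8770 = 27987.7994 W = 27.9878 kW

27.9878 kW


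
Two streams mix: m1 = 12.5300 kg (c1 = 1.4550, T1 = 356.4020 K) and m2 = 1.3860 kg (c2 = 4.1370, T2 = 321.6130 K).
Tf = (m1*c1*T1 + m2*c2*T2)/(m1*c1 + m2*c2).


num = 8341.7093
den = 23.9650
Tf = 348.0784 K

348.0784 K


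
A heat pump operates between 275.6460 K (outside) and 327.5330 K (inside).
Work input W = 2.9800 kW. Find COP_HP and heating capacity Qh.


COP = 327.5330 / 51.8870 = 6.3124
Qh = 6.3124 * 2.9800 = 18.8110 kW

COP = 6.3124, Qh = 18.8110 kW


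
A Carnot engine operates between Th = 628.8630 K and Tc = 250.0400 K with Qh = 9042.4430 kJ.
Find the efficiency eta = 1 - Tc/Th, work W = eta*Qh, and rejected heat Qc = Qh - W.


eta = 1 - 250.0400/628.8630 = 0.6024
W = 0.6024 * 9042.4430 = 5447.1091 kJ
Qc = 9042.4430 - 5447.1091 = 3595.3339 kJ

eta = 60.2394%, W = 5447.1091 kJ, Qc = 3595.3339 kJ


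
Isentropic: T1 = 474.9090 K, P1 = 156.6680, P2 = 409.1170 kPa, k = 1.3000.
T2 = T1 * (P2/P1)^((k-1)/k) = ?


(k-1)/k = 0.2308
(P2/P1)^exp = 1.2480
T2 = 474.9090 * 1.2480 = 592.6667 K

592.6667 K


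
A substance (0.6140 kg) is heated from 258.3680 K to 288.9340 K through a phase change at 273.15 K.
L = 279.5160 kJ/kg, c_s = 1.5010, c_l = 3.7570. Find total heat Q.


Q1 (sensible, solid) = 0.6140 * 1.5010 * 14.7820 = 13.6233 kJ
Q2 (latent) = 0.6140 * 279.5160 = 171.6228 kJ
Q3 (sensible, liquid) = 0.6140 * 3.7570 * 15.7840 = 36.4105 kJ
Q_total = 221.6566 kJ

221.6566 kJ


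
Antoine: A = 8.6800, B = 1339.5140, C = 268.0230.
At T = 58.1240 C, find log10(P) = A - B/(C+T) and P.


C+T = 326.1470
B/(C+T) = 4.1071
log10(P) = 8.6800 - 4.1071 = 4.5729
P = 10^4.5729 = 37403.5926 mmHg

37403.5926 mmHg


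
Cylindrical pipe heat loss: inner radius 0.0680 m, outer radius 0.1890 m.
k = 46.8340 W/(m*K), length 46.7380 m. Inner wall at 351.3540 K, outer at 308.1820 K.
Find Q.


dT = 43.1720 K
ln(ro/ri) = 1.0222
Q = 2*pi*46.8340*46.7380*43.1720 / 1.0222 = 580845.7754 W

580845.7754 W


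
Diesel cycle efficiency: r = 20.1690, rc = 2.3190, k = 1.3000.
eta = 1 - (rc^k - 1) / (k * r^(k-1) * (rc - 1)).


r^(k-1) = 2.4627
rc^k = 2.9846
eta = 0.5300 = 53.0012%

53.0012%


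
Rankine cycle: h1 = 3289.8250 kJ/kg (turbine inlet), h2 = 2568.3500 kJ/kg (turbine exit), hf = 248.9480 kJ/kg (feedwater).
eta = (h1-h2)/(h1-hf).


W = 721.4750 kJ/kg
Q_in = 3040.8770 kJ/kg
eta = 0.2373 = 23.7259%

eta = 23.7259%


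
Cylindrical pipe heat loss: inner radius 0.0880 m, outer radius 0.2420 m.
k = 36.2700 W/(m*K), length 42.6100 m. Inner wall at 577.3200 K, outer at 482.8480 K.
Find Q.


dT = 94.4720 K
ln(ro/ri) = 1.0116
Q = 2*pi*36.2700*42.6100*94.4720 / 1.0116 = 906844.5675 W

906844.5675 W


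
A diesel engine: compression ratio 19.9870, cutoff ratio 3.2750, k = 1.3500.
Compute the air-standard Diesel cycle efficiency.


r^(k-1) = 2.8527
rc^k = 4.9606
eta = 0.5480 = 54.7951%

54.7951%


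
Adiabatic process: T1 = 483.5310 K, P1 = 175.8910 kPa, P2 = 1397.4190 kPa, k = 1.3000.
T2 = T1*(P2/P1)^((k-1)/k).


(k-1)/k = 0.2308
(P2/P1)^exp = 1.6133
T2 = 483.5310 * 1.6133 = 780.0740 K

780.0740 K


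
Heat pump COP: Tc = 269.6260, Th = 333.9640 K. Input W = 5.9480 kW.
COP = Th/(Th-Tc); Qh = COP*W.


COP = 333.9640 / 64.3380 = 5.1908
Qh = 5.1908 * 5.9480 = 30.8747 kW

COP = 5.1908, Qh = 30.8747 kW


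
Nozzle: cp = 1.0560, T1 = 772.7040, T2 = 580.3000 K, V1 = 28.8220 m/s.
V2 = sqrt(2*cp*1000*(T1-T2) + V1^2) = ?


dT = 192.4040 K
2*cp*1000*dT = 406357.2480
V1^2 = 830.7077
V2 = sqrt(407187.9557) = 638.1128 m/s

638.1128 m/s


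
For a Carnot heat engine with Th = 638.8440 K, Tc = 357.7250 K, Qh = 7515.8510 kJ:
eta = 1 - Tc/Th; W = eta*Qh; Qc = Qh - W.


eta = 1 - 357.7250/638.8440 = 0.4400
W = 0.4400 * 7515.8510 = 3307.2996 kJ
Qc = 7515.8510 - 3307.2996 = 4208.5514 kJ

eta = 44.0043%, W = 3307.2996 kJ, Qc = 4208.5514 kJ


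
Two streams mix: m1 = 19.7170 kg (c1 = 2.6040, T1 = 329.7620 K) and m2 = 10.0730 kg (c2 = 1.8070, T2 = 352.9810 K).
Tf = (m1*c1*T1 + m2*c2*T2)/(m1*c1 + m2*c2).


num = 23355.9215
den = 69.5450
Tf = 335.8391 K

335.8391 K


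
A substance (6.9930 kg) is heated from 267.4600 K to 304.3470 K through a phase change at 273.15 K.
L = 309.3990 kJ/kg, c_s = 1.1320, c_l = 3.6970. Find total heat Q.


Q1 (sensible, solid) = 6.9930 * 1.1320 * 5.6900 = 45.0425 kJ
Q2 (latent) = 6.9930 * 309.3990 = 2163.6272 kJ
Q3 (sensible, liquid) = 6.9930 * 3.6970 * 31.1970 = 806.5398 kJ
Q_total = 3015.2095 kJ

3015.2095 kJ


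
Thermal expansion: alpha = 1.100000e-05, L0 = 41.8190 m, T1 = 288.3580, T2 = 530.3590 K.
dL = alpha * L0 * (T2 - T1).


dT = 242.0010 K
dL = 1.100000e-05 * 41.8190 * 242.0010 = 0.111323 m
L_final = 41.930323 m

dL = 0.111323 m


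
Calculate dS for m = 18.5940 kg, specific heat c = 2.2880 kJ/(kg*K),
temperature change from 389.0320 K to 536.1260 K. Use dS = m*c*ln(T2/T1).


T2/T1 = 1.3781
ln(T2/T1) = 0.3207
dS = 18.5940 * 2.2880 * 0.3207 = 13.6439 kJ/K

13.6439 kJ/K


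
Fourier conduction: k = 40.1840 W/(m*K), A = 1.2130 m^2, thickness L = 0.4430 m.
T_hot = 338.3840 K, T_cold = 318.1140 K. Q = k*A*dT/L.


dT = 20.2700 K
Q = 40.1840 * 1.2130 * 20.2700 / 0.4430 = 2230.3036 W

2230.3036 W


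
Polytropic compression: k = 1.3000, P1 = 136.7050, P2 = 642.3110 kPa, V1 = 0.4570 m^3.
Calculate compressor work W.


(k-1)/k = 0.2308
(P2/P1)^exp = 1.4291
W = 4.3333 * 136.7050 * 0.4570 * (1.4291 - 1) = 116.1713 kJ

116.1713 kJ


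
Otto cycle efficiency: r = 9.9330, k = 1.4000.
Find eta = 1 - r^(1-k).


r^(k-1) = 2.5051
eta = 1 - 1/2.5051 = 0.6008 = 60.0821%

60.0821%


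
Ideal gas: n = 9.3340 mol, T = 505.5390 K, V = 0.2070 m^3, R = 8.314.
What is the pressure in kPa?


P = nRT/V = 9.3340 * 8.314 * 505.5390 / 0.2070
= 39231.2803 / 0.2070 = 189523.0934 Pa = 189.5231 kPa

189.5231 kPa


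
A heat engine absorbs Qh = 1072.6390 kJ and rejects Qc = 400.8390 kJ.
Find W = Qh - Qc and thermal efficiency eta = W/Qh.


W = 1072.6390 - 400.8390 = 671.8000 kJ
eta = 671.8000 / 1072.6390 = 0.6263 = 62.6306%

W = 671.8000 kJ, eta = 62.6306%


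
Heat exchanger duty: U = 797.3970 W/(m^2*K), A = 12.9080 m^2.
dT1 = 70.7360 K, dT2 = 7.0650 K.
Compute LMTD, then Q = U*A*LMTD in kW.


LMTD = 27.6374 K
Q = 797.3970 * 12.9080 * 27.6374 = 284465.8555 W = 284.4659 kW

284.4659 kW


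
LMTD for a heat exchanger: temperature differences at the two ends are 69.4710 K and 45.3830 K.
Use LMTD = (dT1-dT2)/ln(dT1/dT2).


dT1/dT2 = 1.5308
ln(dT1/dT2) = 0.4258
LMTD = 24.0880 / 0.4258 = 56.5749 K

56.5749 K


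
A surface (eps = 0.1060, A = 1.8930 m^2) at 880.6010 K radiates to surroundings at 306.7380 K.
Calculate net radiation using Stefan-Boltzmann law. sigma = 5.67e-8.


T^4 = 6.0134e+11
Tsurr^4 = 8.8526e+09
Q = 0.1060 * 5.67e-8 * 1.8930 * 5.9248e+11 = 6740.8586 W

6740.8586 W


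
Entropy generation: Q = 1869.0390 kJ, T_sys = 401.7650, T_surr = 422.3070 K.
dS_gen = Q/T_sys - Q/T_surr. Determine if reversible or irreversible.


dS_sys = 1869.0390/401.7650 = 4.6521 kJ/K
dS_surr = -1869.0390/422.3070 = -4.4258 kJ/K
dS_gen = 4.6521 - 4.4258 = 0.2263 kJ/K (irreversible)

dS_gen = 0.2263 kJ/K, irreversible


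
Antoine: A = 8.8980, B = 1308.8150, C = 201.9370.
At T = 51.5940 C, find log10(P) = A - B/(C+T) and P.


C+T = 253.5310
B/(C+T) = 5.1623
log10(P) = 8.8980 - 5.1623 = 3.7357
P = 10^3.7357 = 5440.6776 mmHg

5440.6776 mmHg


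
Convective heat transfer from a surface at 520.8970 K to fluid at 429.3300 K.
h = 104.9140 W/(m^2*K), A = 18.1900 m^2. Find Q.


dT = 91.5670 K
Q = 104.9140 * 18.1900 * 91.5670 = 174745.1497 W

174745.1497 W


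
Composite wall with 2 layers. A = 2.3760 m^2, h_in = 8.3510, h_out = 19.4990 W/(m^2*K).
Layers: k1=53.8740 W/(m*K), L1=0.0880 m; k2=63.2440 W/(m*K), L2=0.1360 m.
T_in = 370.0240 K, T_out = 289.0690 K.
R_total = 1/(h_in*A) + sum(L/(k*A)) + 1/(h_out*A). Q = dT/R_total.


R_conv_in = 1/(8.3510*2.3760) = 0.0504
R_1 = 0.0880/(53.8740*2.3760) = 0.0007
R_2 = 0.1360/(63.2440*2.3760) = 0.0009
R_conv_out = 1/(19.4990*2.3760) = 0.0216
R_total = 0.0736 K/W
Q = 80.9550 / 0.0736 = 1100.3029 W

R_total = 0.0736 K/W, Q = 1100.3029 W


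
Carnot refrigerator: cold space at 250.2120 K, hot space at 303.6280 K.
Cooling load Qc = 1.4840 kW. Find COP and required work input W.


COP = 250.2120 / 53.4160 = 4.6842
W = 1.4840 / 4.6842 = 0.3168 kW

COP = 4.6842, W = 0.3168 kW


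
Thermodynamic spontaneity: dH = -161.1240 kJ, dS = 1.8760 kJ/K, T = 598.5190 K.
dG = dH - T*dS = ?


T*dS = 598.5190 * 1.8760 = 1122.8216 kJ
dG = -161.1240 - 1122.8216 = -1283.9456 kJ (spontaneous)

dG = -1283.9456 kJ, spontaneous


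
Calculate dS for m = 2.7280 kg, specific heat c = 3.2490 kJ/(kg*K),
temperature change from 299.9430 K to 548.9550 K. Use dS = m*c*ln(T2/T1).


T2/T1 = 1.8302
ln(T2/T1) = 0.6044
dS = 2.7280 * 3.2490 * 0.6044 = 5.3572 kJ/K

5.3572 kJ/K


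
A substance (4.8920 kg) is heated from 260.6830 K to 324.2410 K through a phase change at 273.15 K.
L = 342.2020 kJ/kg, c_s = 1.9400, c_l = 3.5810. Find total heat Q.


Q1 (sensible, solid) = 4.8920 * 1.9400 * 12.4670 = 118.3178 kJ
Q2 (latent) = 4.8920 * 342.2020 = 1674.0522 kJ
Q3 (sensible, liquid) = 4.8920 * 3.5810 * 51.0910 = 895.0250 kJ
Q_total = 2687.3950 kJ

2687.3950 kJ


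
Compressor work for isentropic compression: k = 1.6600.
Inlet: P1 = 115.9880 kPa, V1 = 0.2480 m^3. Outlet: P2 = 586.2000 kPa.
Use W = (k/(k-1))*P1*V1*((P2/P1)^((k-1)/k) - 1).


(k-1)/k = 0.3976
(P2/P1)^exp = 1.9044
W = 2.5152 * 115.9880 * 0.2480 * (1.9044 - 1) = 65.4317 kJ

65.4317 kJ


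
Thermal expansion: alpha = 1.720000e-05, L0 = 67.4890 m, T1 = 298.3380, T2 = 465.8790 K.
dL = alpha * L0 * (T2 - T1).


dT = 167.5410 K
dL = 1.720000e-05 * 67.4890 * 167.5410 = 0.194483 m
L_final = 67.683483 m

dL = 0.194483 m


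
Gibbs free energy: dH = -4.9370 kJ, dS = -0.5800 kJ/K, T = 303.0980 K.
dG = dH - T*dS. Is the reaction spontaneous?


T*dS = 303.0980 * -0.5800 = -175.7968 kJ
dG = -4.9370 + 175.7968 = 170.8598 kJ (non-spontaneous)

dG = 170.8598 kJ, non-spontaneous


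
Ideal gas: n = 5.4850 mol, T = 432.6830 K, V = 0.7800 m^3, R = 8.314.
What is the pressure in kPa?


P = nRT/V = 5.4850 * 8.314 * 432.6830 / 0.7800
= 19731.3356 / 0.7800 = 25296.5842 Pa = 25.2966 kPa

25.2966 kPa


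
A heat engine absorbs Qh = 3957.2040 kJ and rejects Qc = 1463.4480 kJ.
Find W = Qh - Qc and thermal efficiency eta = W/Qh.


W = 3957.2040 - 1463.4480 = 2493.7560 kJ
eta = 2493.7560 / 3957.2040 = 0.6302 = 63.0181%

W = 2493.7560 kJ, eta = 63.0181%


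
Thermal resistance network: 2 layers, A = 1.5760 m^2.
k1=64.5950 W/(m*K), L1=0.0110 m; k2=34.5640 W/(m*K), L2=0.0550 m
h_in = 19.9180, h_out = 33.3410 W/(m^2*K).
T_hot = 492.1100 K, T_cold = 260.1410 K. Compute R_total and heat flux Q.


R_conv_in = 1/(19.9180*1.5760) = 0.0319
R_1 = 0.0110/(64.5950*1.5760) = 0.0001
R_2 = 0.0550/(34.5640*1.5760) = 0.0010
R_conv_out = 1/(33.3410*1.5760) = 0.0190
R_total = 0.0520 K/W
Q = 231.9690 / 0.0520 = 4460.4803 W

R_total = 0.0520 K/W, Q = 4460.4803 W


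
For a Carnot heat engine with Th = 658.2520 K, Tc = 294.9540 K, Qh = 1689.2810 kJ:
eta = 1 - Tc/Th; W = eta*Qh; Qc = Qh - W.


eta = 1 - 294.9540/658.2520 = 0.5519
W = 0.5519 * 1689.2810 = 932.3366 kJ
Qc = 1689.2810 - 932.3366 = 756.9444 kJ

eta = 55.1913%, W = 932.3366 kJ, Qc = 756.9444 kJ


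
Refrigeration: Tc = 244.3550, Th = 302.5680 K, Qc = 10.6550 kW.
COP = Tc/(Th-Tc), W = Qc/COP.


COP = 244.3550 / 58.2130 = 4.1976
W = 10.6550 / 4.1976 = 2.5384 kW

COP = 4.1976, W = 2.5384 kW


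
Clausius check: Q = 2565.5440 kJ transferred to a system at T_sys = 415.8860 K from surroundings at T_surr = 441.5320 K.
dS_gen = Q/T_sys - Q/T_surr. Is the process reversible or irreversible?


dS_sys = 2565.5440/415.8860 = 6.1689 kJ/K
dS_surr = -2565.5440/441.5320 = -5.8106 kJ/K
dS_gen = 6.1689 - 5.8106 = 0.3583 kJ/K (irreversible)

dS_gen = 0.3583 kJ/K, irreversible


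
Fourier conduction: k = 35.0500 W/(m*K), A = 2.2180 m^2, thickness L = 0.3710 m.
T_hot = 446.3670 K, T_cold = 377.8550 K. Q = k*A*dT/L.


dT = 68.5120 K
Q = 35.0500 * 2.2180 * 68.5120 / 0.3710 = 14356.2926 W

14356.2926 W


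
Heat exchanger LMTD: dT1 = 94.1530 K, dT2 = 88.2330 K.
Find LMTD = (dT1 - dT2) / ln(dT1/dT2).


dT1/dT2 = 1.0671
ln(dT1/dT2) = 0.0649
LMTD = 5.9200 / 0.0649 = 91.1610 K

91.1610 K


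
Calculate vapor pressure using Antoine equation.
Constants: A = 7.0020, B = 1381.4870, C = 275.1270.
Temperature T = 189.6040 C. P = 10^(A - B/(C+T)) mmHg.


C+T = 464.7310
B/(C+T) = 2.9727
log10(P) = 7.0020 - 2.9727 = 4.0293
P = 10^4.0293 = 10698.9350 mmHg

10698.9350 mmHg


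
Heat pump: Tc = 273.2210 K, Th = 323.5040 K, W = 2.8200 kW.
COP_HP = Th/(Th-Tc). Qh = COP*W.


COP = 323.5040 / 50.2830 = 6.4337
Qh = 6.4337 * 2.8200 = 18.1429 kW

COP = 6.4337, Qh = 18.1429 kW


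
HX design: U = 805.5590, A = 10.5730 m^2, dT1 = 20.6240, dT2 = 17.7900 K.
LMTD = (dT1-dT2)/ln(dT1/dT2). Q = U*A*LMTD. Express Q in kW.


LMTD = 19.1721 K
Q = 805.5590 * 10.5730 * 19.1721 = 163292.1605 W = 163.2922 kW

163.2922 kW


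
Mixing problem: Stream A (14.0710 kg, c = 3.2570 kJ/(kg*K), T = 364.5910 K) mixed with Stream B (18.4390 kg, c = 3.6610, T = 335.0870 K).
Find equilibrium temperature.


num = 39329.0389
den = 113.3344
Tf = 347.0176 K

347.0176 K


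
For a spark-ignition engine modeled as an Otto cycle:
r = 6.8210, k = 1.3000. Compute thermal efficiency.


r^(k-1) = 1.7789
eta = 1 - 1/1.7789 = 0.4379 = 43.7859%

43.7859%


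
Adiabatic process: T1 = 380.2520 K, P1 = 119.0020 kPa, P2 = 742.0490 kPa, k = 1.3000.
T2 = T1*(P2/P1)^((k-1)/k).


(k-1)/k = 0.2308
(P2/P1)^exp = 1.5256
T2 = 380.2520 * 1.5256 = 580.1028 K

580.1028 K


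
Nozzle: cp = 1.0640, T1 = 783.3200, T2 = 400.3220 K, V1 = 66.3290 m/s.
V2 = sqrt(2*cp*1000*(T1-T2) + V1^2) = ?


dT = 382.9980 K
2*cp*1000*dT = 815019.7440
V1^2 = 4399.5362
V2 = sqrt(819419.2802) = 905.2178 m/s

905.2178 m/s


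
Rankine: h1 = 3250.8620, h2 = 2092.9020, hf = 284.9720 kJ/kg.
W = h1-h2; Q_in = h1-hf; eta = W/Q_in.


W = 1157.9600 kJ/kg
Q_in = 2965.8900 kJ/kg
eta = 0.3904 = 39.0426%

eta = 39.0426%


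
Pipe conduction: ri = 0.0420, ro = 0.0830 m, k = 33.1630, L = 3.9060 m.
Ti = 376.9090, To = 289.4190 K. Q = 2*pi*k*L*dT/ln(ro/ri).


dT = 87.4900 K
ln(ro/ri) = 0.6812
Q = 2*pi*33.1630*3.9060*87.4900 / 0.6812 = 104536.5568 W

104536.5568 W


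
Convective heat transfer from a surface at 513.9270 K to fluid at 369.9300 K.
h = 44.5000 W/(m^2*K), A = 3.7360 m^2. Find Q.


dT = 143.9970 K
Q = 44.5000 * 3.7360 * 143.9970 = 23939.7892 W

23939.7892 W


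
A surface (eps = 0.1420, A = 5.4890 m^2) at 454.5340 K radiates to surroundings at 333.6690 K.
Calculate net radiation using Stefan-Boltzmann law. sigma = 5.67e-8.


T^4 = 4.2684e+10
Tsurr^4 = 1.2395e+10
Q = 0.1420 * 5.67e-8 * 5.4890 * 3.0289e+10 = 1338.5765 W

1338.5765 W


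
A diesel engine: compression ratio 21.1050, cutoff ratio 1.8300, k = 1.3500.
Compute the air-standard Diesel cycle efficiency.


r^(k-1) = 2.9076
rc^k = 2.2610
eta = 0.6129 = 61.2935%

61.2935%


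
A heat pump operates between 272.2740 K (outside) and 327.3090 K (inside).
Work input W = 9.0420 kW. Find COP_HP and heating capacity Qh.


COP = 327.3090 / 55.0350 = 5.9473
Qh = 5.9473 * 9.0420 = 53.7754 kW

COP = 5.9473, Qh = 53.7754 kW


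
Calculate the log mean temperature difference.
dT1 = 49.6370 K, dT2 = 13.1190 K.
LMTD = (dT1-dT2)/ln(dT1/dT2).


dT1/dT2 = 3.7836
ln(dT1/dT2) = 1.3307
LMTD = 36.5180 / 1.3307 = 27.4432 K

27.4432 K


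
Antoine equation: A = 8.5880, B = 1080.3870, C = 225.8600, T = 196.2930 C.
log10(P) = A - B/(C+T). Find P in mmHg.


C+T = 422.1530
B/(C+T) = 2.5592
log10(P) = 8.5880 - 2.5592 = 6.0288
P = 10^6.0288 = 1068486.6616 mmHg

1068486.6616 mmHg


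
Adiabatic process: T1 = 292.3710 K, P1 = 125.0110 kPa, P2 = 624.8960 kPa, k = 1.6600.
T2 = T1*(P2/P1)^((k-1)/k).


(k-1)/k = 0.3976
(P2/P1)^exp = 1.8961
T2 = 292.3710 * 1.8961 = 554.3628 K

554.3628 K


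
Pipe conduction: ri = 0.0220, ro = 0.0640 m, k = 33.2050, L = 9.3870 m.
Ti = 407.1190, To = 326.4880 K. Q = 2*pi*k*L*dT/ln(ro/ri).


dT = 80.6310 K
ln(ro/ri) = 1.0678
Q = 2*pi*33.2050*9.3870*80.6310 / 1.0678 = 147878.7516 W

147878.7516 W


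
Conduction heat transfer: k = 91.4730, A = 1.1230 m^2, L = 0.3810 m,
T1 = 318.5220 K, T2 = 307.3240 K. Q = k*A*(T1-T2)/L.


dT = 11.1980 K
Q = 91.4730 * 1.1230 * 11.1980 / 0.3810 = 3019.1742 W

3019.1742 W


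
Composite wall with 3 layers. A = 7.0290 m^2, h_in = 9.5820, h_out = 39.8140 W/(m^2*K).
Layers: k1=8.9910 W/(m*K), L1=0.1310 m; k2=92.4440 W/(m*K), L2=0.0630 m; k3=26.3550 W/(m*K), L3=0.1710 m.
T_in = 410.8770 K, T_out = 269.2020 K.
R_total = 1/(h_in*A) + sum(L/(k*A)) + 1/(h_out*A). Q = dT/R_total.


R_conv_in = 1/(9.5820*7.0290) = 0.0148
R_1 = 0.1310/(8.9910*7.0290) = 0.0021
R_2 = 0.0630/(92.4440*7.0290) = 9.6955e-05
R_3 = 0.1710/(26.3550*7.0290) = 0.0009
R_conv_out = 1/(39.8140*7.0290) = 0.0036
R_total = 0.0215 K/W
Q = 141.6750 / 0.0215 = 6585.3694 W

R_total = 0.0215 K/W, Q = 6585.3694 W


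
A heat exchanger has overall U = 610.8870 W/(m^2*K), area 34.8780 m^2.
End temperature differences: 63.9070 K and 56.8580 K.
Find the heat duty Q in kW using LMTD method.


LMTD = 60.3139 K
Q = 610.8870 * 34.8780 * 60.3139 = 1285078.3362 W = 1285.0783 kW

1285.0783 kW


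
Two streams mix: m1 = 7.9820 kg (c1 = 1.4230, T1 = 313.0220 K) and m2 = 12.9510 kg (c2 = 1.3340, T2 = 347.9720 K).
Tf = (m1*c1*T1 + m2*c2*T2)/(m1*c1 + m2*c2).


num = 9567.2096
den = 28.6350
Tf = 334.1087 K

334.1087 K


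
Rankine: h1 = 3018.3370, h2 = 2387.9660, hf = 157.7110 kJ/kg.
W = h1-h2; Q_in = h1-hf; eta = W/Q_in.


W = 630.3710 kJ/kg
Q_in = 2860.6260 kJ/kg
eta = 0.2204 = 22.0361%

eta = 22.0361%


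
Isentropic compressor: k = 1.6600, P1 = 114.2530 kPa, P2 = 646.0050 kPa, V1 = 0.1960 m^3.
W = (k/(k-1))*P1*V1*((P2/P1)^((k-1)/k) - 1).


(k-1)/k = 0.3976
(P2/P1)^exp = 1.9913
W = 2.5152 * 114.2530 * 0.1960 * (1.9913 - 1) = 55.8327 kJ

55.8327 kJ


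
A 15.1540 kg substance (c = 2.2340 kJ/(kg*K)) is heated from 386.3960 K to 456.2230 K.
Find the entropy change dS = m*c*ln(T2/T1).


T2/T1 = 1.1807
ln(T2/T1) = 0.1661
dS = 15.1540 * 2.2340 * 0.1661 = 5.6238 kJ/K

5.6238 kJ/K


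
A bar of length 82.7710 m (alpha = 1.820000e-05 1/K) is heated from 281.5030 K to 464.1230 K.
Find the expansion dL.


dT = 182.6200 K
dL = 1.820000e-05 * 82.7710 * 182.6200 = 0.275105 m
L_final = 83.046105 m

dL = 0.275105 m


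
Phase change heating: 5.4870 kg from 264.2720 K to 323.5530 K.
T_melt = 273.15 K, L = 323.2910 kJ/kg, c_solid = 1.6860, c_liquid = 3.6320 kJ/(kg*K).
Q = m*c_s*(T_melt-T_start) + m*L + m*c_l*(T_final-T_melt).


Q1 (sensible, solid) = 5.4870 * 1.6860 * 8.8780 = 82.1311 kJ
Q2 (latent) = 5.4870 * 323.2910 = 1773.8977 kJ
Q3 (sensible, liquid) = 5.4870 * 3.6320 * 50.4030 = 1004.4705 kJ
Q_total = 2860.4993 kJ

2860.4993 kJ


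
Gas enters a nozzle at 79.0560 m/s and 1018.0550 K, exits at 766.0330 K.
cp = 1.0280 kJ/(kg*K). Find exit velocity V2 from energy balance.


dT = 252.0220 K
2*cp*1000*dT = 518157.2320
V1^2 = 6249.8511
V2 = sqrt(524407.0831) = 724.1596 m/s

724.1596 m/s


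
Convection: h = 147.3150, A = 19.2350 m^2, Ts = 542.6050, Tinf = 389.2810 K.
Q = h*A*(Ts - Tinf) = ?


dT = 153.3240 K
Q = 147.3150 * 19.2350 * 153.3240 = 434459.5035 W

434459.5035 W


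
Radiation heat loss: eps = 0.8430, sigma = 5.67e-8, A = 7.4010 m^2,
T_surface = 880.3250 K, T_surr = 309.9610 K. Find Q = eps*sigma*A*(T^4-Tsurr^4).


T^4 = 6.0058e+11
Tsurr^4 = 9.2306e+09
Q = 0.8430 * 5.67e-8 * 7.4010 * 5.9135e+11 = 209192.6979 W

209192.6979 W


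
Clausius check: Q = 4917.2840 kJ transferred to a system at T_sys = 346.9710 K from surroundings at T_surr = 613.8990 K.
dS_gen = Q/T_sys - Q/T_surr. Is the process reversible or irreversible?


dS_sys = 4917.2840/346.9710 = 14.1720 kJ/K
dS_surr = -4917.2840/613.8990 = -8.0099 kJ/K
dS_gen = 14.1720 - 8.0099 = 6.1621 kJ/K (irreversible)

dS_gen = 6.1621 kJ/K, irreversible


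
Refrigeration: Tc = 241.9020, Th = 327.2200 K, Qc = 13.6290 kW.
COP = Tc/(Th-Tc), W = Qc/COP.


COP = 241.9020 / 85.3180 = 2.8353
W = 13.6290 / 2.8353 = 4.8069 kW

COP = 2.8353, W = 4.8069 kW


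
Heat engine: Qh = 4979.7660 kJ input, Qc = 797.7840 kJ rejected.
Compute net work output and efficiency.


W = 4979.7660 - 797.7840 = 4181.9820 kJ
eta = 4181.9820 / 4979.7660 = 0.8398 = 83.9795%

W = 4181.9820 kJ, eta = 83.9795%


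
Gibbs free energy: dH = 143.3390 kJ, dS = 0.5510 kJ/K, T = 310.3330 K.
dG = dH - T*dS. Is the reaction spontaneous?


T*dS = 310.3330 * 0.5510 = 170.9935 kJ
dG = 143.3390 - 170.9935 = -27.6545 kJ (spontaneous)

dG = -27.6545 kJ, spontaneous


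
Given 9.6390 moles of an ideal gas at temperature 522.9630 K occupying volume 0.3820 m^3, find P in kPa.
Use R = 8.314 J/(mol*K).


P = nRT/V = 9.6390 * 8.314 * 522.9630 / 0.3820
= 41909.5467 / 0.3820 = 109710.8553 Pa = 109.7109 kPa

109.7109 kPa


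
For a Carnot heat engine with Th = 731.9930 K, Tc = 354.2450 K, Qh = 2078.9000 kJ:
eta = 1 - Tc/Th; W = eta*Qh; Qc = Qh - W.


eta = 1 - 354.2450/731.9930 = 0.5161
W = 0.5161 * 2078.9000 = 1072.8249 kJ
Qc = 2078.9000 - 1072.8249 = 1006.0751 kJ

eta = 51.6054%, W = 1072.8249 kJ, Qc = 1006.0751 kJ


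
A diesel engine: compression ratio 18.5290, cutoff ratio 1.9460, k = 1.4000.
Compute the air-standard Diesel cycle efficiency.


r^(k-1) = 3.2147
rc^k = 2.5398
eta = 0.6383 = 63.8336%

63.8336%


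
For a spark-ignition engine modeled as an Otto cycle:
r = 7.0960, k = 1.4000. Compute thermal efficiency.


r^(k-1) = 2.1898
eta = 1 - 1/2.1898 = 0.5433 = 54.3338%

54.3338%


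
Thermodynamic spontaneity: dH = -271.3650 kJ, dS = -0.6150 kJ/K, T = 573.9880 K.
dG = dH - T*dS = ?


T*dS = 573.9880 * -0.6150 = -353.0026 kJ
dG = -271.3650 + 353.0026 = 81.6376 kJ (non-spontaneous)

dG = 81.6376 kJ, non-spontaneous


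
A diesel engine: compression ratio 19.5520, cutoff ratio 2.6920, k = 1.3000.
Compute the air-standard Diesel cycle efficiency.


r^(k-1) = 2.4398
rc^k = 3.6232
eta = 0.5112 = 51.1193%

51.1193%


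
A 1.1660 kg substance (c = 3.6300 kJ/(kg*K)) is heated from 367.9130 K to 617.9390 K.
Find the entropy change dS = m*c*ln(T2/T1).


T2/T1 = 1.6796
ln(T2/T1) = 0.5185
dS = 1.1660 * 3.6300 * 0.5185 = 2.1948 kJ/K

2.1948 kJ/K


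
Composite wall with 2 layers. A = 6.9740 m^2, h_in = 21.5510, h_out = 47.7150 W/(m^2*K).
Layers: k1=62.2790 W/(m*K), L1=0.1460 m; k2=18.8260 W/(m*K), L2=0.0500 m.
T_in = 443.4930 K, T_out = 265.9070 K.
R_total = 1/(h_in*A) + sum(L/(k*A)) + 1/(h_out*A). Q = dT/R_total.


R_conv_in = 1/(21.5510*6.9740) = 0.0067
R_1 = 0.1460/(62.2790*6.9740) = 0.0003
R_2 = 0.0500/(18.8260*6.9740) = 0.0004
R_conv_out = 1/(47.7150*6.9740) = 0.0030
R_total = 0.0104 K/W
Q = 177.5860 / 0.0104 = 17115.7128 W

R_total = 0.0104 K/W, Q = 17115.7128 W


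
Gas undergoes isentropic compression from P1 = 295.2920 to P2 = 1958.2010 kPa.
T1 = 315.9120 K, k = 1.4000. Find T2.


(k-1)/k = 0.2857
(P2/P1)^exp = 1.7169
T2 = 315.9120 * 1.7169 = 542.3886 K

542.3886 K


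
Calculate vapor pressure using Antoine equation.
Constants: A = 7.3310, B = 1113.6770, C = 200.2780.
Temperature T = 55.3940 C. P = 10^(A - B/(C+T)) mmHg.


C+T = 255.6720
B/(C+T) = 4.3559
log10(P) = 7.3310 - 4.3559 = 2.9751
P = 10^2.9751 = 944.3180 mmHg

944.3180 mmHg


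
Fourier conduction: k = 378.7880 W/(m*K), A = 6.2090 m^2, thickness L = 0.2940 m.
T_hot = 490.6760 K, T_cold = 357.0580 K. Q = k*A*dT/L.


dT = 133.6180 K
Q = 378.7880 * 6.2090 * 133.6180 / 0.2940 = 1068896.1393 W

1068896.1393 W


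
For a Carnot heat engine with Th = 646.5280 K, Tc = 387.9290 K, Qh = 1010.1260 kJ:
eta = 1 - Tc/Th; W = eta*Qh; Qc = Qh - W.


eta = 1 - 387.9290/646.5280 = 0.4000
W = 0.4000 * 1010.1260 = 404.0313 kJ
Qc = 1010.1260 - 404.0313 = 606.0947 kJ

eta = 39.9981%, W = 404.0313 kJ, Qc = 606.0947 kJ


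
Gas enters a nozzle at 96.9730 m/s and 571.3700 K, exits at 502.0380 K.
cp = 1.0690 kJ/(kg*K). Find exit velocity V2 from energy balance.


dT = 69.3320 K
2*cp*1000*dT = 148231.8160
V1^2 = 9403.7627
V2 = sqrt(157635.5787) = 397.0335 m/s

397.0335 m/s


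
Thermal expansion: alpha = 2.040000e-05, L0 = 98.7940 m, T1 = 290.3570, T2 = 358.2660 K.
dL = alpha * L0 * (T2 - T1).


dT = 67.9090 K
dL = 2.040000e-05 * 98.7940 * 67.9090 = 0.136864 m
L_final = 98.930864 m

dL = 0.136864 m


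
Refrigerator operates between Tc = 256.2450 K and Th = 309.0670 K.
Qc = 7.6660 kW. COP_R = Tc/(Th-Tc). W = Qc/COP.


COP = 256.2450 / 52.8220 = 4.8511
W = 7.6660 / 4.8511 = 1.5803 kW

COP = 4.8511, W = 1.5803 kW


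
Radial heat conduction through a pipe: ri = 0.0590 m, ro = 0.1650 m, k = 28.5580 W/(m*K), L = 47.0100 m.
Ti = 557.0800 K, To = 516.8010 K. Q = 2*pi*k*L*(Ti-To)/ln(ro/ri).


dT = 40.2790 K
ln(ro/ri) = 1.0284
Q = 2*pi*28.5580*47.0100*40.2790 / 1.0284 = 330378.0075 W

330378.0075 W


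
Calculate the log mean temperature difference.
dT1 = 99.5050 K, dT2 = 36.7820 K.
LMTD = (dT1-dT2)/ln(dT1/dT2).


dT1/dT2 = 2.7053
ln(dT1/dT2) = 0.9952
LMTD = 62.7230 / 0.9952 = 63.0256 K

63.0256 K


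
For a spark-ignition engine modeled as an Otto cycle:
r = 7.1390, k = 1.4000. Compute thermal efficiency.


r^(k-1) = 2.1951
eta = 1 - 1/2.1951 = 0.5444 = 54.4441%

54.4441%


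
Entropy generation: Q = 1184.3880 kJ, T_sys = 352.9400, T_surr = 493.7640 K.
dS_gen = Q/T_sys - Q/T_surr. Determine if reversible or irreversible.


dS_sys = 1184.3880/352.9400 = 3.3558 kJ/K
dS_surr = -1184.3880/493.7640 = -2.3987 kJ/K
dS_gen = 3.3558 - 2.3987 = 0.9571 kJ/K (irreversible)

dS_gen = 0.9571 kJ/K, irreversible


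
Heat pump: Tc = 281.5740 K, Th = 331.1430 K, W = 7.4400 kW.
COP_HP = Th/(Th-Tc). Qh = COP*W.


COP = 331.1430 / 49.5690 = 6.6804
Qh = 6.6804 * 7.4400 = 49.7025 kW

COP = 6.6804, Qh = 49.7025 kW


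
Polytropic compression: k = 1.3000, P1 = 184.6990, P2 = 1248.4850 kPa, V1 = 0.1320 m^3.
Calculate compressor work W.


(k-1)/k = 0.2308
(P2/P1)^exp = 1.5542
W = 4.3333 * 184.6990 * 0.1320 * (1.5542 - 1) = 58.5549 kJ

58.5549 kJ


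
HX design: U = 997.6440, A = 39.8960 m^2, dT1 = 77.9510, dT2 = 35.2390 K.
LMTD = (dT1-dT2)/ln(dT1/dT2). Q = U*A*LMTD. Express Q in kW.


LMTD = 53.7984 K
Q = 997.6440 * 39.8960 * 53.7984 = 2141284.0700 W = 2141.2841 kW

2141.2841 kW


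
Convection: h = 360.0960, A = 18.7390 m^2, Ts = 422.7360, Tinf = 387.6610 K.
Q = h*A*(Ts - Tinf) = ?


dT = 35.0750 K
Q = 360.0960 * 18.7390 * 35.0750 = 236680.4510 W

236680.4510 W


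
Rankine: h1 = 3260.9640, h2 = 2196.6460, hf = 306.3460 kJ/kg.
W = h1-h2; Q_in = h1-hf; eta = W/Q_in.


W = 1064.3180 kJ/kg
Q_in = 2954.6180 kJ/kg
eta = 0.3602 = 36.0222%

eta = 36.0222%


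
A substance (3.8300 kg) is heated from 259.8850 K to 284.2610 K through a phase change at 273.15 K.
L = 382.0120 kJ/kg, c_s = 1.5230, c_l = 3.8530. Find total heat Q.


Q1 (sensible, solid) = 3.8300 * 1.5230 * 13.2650 = 77.3759 kJ
Q2 (latent) = 3.8300 * 382.0120 = 1463.1060 kJ
Q3 (sensible, liquid) = 3.8300 * 3.8530 * 11.1110 = 163.9649 kJ
Q_total = 1704.4468 kJ

1704.4468 kJ


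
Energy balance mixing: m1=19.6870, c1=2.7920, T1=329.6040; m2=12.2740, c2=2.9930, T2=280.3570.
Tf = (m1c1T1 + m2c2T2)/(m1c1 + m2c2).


num = 28416.2655
den = 91.7022
Tf = 309.8756 K

309.8756 K


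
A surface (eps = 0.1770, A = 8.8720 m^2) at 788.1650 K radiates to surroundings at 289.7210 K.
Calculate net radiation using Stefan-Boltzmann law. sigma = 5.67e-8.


T^4 = 3.8589e+11
Tsurr^4 = 7.0456e+09
Q = 0.1770 * 5.67e-8 * 8.8720 * 3.7885e+11 = 33732.1362 W

33732.1362 W


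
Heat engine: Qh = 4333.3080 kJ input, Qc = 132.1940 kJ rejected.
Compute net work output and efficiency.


W = 4333.3080 - 132.1940 = 4201.1140 kJ
eta = 4201.1140 / 4333.3080 = 0.9695 = 96.9494%

W = 4201.1140 kJ, eta = 96.9494%


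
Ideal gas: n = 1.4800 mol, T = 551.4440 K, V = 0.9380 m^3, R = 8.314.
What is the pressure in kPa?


P = nRT/V = 1.4800 * 8.314 * 551.4440 / 0.9380
= 6785.3640 / 0.9380 = 7233.8636 Pa = 7.2339 kPa

7.2339 kPa


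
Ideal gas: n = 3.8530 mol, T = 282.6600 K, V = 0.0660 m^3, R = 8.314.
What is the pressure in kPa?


P = nRT/V = 3.8530 * 8.314 * 282.6600 / 0.0660
= 9054.6858 / 0.0660 = 137192.2088 Pa = 137.1922 kPa

137.1922 kPa


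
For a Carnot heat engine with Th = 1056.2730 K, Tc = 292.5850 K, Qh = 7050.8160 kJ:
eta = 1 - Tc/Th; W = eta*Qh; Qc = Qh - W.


eta = 1 - 292.5850/1056.2730 = 0.7230
W = 0.7230 * 7050.8160 = 5097.7575 kJ
Qc = 7050.8160 - 5097.7575 = 1953.0585 kJ

eta = 72.3002%, W = 5097.7575 kJ, Qc = 1953.0585 kJ


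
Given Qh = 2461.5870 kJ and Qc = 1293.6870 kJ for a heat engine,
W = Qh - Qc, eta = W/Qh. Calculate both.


W = 2461.5870 - 1293.6870 = 1167.9000 kJ
eta = 1167.9000 / 2461.5870 = 0.4745 = 47.4450%

W = 1167.9000 kJ, eta = 47.4450%
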